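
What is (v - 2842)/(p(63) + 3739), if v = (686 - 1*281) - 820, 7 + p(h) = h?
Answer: -3257/3795 ≈ -0.85823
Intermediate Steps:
p(h) = -7 + h
v = -415 (v = (686 - 281) - 820 = 405 - 820 = -415)
(v - 2842)/(p(63) + 3739) = (-415 - 2842)/((-7 + 63) + 3739) = -3257/(56 + 3739) = -3257/3795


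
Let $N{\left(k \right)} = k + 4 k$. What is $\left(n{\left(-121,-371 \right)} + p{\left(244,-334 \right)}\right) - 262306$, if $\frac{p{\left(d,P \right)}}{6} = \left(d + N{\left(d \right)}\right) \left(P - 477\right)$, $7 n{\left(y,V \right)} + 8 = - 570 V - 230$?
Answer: $-7355954$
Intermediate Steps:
$n{\left(y,V \right)} = -34 - \frac{570 V}{7}$ ($n{\left(y,V \right)} = - \frac{8}{7} + \frac{- 570 V - 230}{7} = - \frac{8}{7} + \frac{-230 - 570 V}{7} = - \frac{8}{7} - \left(\frac{230}{7} + \frac{570 V}{7}\right) = -34 - \frac{570 V}{7}$)
$N{\left(k \right)} = 5 k$
$p{\left(d,P \right)} = 36 d \left(-477 + P\right)$ ($p{\left(d,P \right)} = 6 \left(d + 5 d\right) \left(P - 477\right) = 6 \cdot 6 d \left(-477 + P\right) = 36 d \left(-477 + P\right)$)
$\left(n{\left(-121,-371 \right)} + p{\left(244,-334 \right)}\right) - 262306 = \left(\left(-34 - -30210\right) + 36 \cdot 244 \left(-477 - 334\right)\right) - 262306 = \left(\left(-34 + 30210\right) + 36 \cdot 244 \left(-811\right)\right) - 262306 = \left(30176 - 7123824\right) - 262306 = -7093648 - 262306 = -7355954$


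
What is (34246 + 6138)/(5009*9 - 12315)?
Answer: 20192/16383 ≈ 1.2325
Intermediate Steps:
(34246 + 6138)/(5009*9 - 12315) = 40384/(45081 - 12315) = 40384/32766 = 40384*(1/32766) = 20192/16383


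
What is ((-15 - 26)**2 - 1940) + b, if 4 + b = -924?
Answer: -1187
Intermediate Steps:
b = -928 (b = -4 - 924 = -928)
((-15 - 26)**2 - 1940) + b = ((-15 - 26)**2 - 1940) - 928 = ((-41)**2 - 1940) - 928 = (1681 - 1940) - 928 = -259 - 928 = -1187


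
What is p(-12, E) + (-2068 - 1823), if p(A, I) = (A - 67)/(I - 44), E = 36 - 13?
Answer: -81632/21 ≈ -3887.2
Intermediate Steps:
E = 23
p(A, I) = (-67 + A)/(-44 + I)
p(-12, E) + (-2068 - 1823) = (-67 - 12)/(-44 + 23) + (-2068 - 1823) = -79/(-21) - 3891 = -1/21*(-79) - 3891 = 79/21 - 3891 = -81632/21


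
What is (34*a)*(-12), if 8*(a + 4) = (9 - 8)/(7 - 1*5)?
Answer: 3213/2 ≈ 1606.5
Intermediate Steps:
a = -63/16 (a = -4 + ((9 - 8)/(7 - 1*5))/8 = -4 + (1/(7 - 5))/8 = -4 + (1/2)/8 = -4 + (1*(1/2))/8 = -4 + (1/8)*(1/2) = -4 + 1/16 = -63/16 ≈ -3.9375)
(34*a)*(-12) = (34*(-63/16))*(-12) = -1071/8*(-12) = 3213/2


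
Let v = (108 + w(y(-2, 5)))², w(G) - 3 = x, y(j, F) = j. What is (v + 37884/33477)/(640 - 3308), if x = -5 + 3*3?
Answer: -147590403/29772212 ≈ -4.9573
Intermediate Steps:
x = 4 (x = -5 + 9 = 4)
w(G) = 7 (w(G) = 3 + 4 = 7)
v = 13225 (v = (108 + 7)² = 115² = 13225)
(v + 37884/33477)/(640 - 3308) = (13225 + 37884/33477)/(640 - 3308) = (13225 + 37884*(1/33477))/(-2668) = (13225 + 12628/11159)*(-1/2668) = (147590403/11159)*(-1/2668) = -147590403/29772212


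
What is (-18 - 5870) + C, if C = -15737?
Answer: -21625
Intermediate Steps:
(-18 - 5870) + C = (-18 - 5870) - 15737 = -5888 - 15737 = -21625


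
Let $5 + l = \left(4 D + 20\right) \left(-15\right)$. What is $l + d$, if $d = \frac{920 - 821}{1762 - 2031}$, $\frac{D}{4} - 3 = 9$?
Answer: $- \frac{856864}{269} \approx -3185.4$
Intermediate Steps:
$D = 48$ ($D = 12 + 4 \cdot 9 = 12 + 36 = 48$)
$l = -3185$ ($l = -5 + \left(4 \cdot 48 + 20\right) \left(-15\right) = -5 + \left(192 + 20\right) \left(-15\right) = -5 + 212 \left(-15\right) = -5 - 3180 = -3185$)
$d = - \frac{99}{269}$ ($d = \frac{99}{-269} = 99 \left(- \frac{1}{269}\right) = - \frac{99}{269} \approx -0.36803$)
$l + d = -3185 - \frac{99}{269} = - \frac{856864}{269}$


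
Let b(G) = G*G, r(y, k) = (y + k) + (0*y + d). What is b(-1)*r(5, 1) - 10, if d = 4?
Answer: 0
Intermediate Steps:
r(y, k) = 4 + k + y (r(y, k) = (y + k) + (0*y + 4) = (k + y) + (0 + 4) = (k + y) + 4 = 4 + k + y)
b(G) = G**2
b(-1)*r(5, 1) - 10 = (-1)**2*(4 + 1 + 5) - 10 = 1*10 - 10 = 10 - 10 = 0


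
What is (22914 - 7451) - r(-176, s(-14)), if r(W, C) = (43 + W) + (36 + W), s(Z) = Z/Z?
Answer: 15736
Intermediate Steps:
s(Z) = 1
r(W, C) = 79 + 2*W
(22914 - 7451) - r(-176, s(-14)) = (22914 - 7451) - (79 + 2*(-176)) = 15463 - (79 - 352) = 15463 - 1*(-273) = 15463 + 273 = 15736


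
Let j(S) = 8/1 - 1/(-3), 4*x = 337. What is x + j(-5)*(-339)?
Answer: -10963/4 ≈ -2740.8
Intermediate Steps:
x = 337/4 (x = (¼)*337 = 337/4 ≈ 84.250)
j(S) = 25/3 (j(S) = 8*1 - 1*(-⅓) = 8 + ⅓ = 25/3)
x + j(-5)*(-339) = 337/4 + (25/3)*(-339) = 337/4 - 2825 = -10963/4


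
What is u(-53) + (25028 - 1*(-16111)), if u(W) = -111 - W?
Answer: 41081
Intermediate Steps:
u(-53) + (25028 - 1*(-16111)) = (-111 - 1*(-53)) + (25028 - 1*(-16111)) = (-111 + 53) + (25028 + 16111) = -58 + 41139 = 41081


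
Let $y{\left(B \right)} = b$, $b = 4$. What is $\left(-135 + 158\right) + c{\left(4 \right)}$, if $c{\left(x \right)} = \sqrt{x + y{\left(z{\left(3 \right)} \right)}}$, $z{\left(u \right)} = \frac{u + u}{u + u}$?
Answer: $23 + 2 \sqrt{2} \approx 25.828$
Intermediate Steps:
$z{\left(u \right)} = 1$ ($z{\left(u \right)} = \frac{2 u}{2 u} = 2 u \frac{1}{2 u} = 1$)
$y{\left(B \right)} = 4$
$c{\left(x \right)} = \sqrt{4 + x}$ ($c{\left(x \right)} = \sqrt{x + 4} = \sqrt{4 + x}$)
$\left(-135 + 158\right) + c{\left(4 \right)} = \left(-135 + 158\right) + \sqrt{4 + 4} = 23 + \sqrt{8} = 23 + 2 \sqrt{2}$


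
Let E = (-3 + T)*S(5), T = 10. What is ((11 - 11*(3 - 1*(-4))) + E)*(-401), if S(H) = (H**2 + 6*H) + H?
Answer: -141954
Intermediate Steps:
S(H) = H**2 + 7*H
E = 420 (E = (-3 + 10)*(5*(7 + 5)) = 7*(5*12) = 7*60 = 420)
((11 - 11*(3 - 1*(-4))) + E)*(-401) = ((11 - 11*(3 - 1*(-4))) + 420)*(-401) = ((11 - 11*(3 + 4)) + 420)*(-401) = ((11 - 11*7) + 420)*(-401) = ((11 - 77) + 420)*(-401) = (-66 + 420)*(-401) = 354*(-401) = -141954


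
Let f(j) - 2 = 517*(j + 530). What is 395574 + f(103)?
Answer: 722837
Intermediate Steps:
f(j) = 274012 + 517*j (f(j) = 2 + 517*(j + 530) = 2 + 517*(530 + j) = 2 + (274010 + 517*j) = 274012 + 517*j)
395574 + f(103) = 395574 + (274012 + 517*103) = 395574 + (274012 + 53251) = 395574 + 327263 = 722837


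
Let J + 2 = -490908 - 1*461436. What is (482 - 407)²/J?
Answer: -5625/952346 ≈ -0.0059065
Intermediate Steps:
J = -952346 (J = -2 + (-490908 - 1*461436) = -2 + (-490908 - 461436) = -2 - 952344 = -952346)
(482 - 407)²/J = (482 - 407)²/(-952346) = 75²*(-1/952346) = 5625*(-1/952346) = -5625/952346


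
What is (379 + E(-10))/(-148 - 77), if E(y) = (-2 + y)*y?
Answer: -499/225 ≈ -2.2178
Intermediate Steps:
E(y) = y*(-2 + y)
(379 + E(-10))/(-148 - 77) = (379 - 10*(-2 - 10))/(-148 - 77) = (379 - 10*(-12))/(-225) = (379 + 120)*(-1/225) = 499*(-1/225) = -499/225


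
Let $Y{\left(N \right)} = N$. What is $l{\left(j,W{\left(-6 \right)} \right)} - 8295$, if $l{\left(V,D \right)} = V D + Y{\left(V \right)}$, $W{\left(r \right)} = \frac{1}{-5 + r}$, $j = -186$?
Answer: $- \frac{93105}{11} \approx -8464.1$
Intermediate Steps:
$l{\left(V,D \right)} = V + D V$ ($l{\left(V,D \right)} = V D + V = D V + V = V + D V$)
$l{\left(j,W{\left(-6 \right)} \right)} - 8295 = - 186 \left(1 + \frac{1}{-5 - 6}\right) - 8295 = - 186 \left(1 + \frac{1}{-11}\right) - 8295 = - 186 \left(1 - \frac{1}{11}\right) - 8295 = \left(-186\right) \frac{10}{11} - 8295 = - \frac{1860}{11} - 8295 = - \frac{93105}{11}$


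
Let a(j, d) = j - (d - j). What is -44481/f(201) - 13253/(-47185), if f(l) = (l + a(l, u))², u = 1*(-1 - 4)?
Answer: 2800321007/17442595840 ≈ 0.16054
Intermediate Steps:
u = -5 (u = 1*(-5) = -5)
a(j, d) = -d + 2*j (a(j, d) = j + (j - d) = -d + 2*j)
f(l) = (5 + 3*l)² (f(l) = (l + (-1*(-5) + 2*l))² = (l + (5 + 2*l))² = (5 + 3*l)²)
-44481/f(201) - 13253/(-47185) = -44481/(5 + 3*201)² - 13253/(-47185) = -44481/(5 + 603)² - 13253*(-1/47185) = -44481/(608²) + 13253/47185 = -44481/369664 + 13253/47185 = 2800321007/17442595840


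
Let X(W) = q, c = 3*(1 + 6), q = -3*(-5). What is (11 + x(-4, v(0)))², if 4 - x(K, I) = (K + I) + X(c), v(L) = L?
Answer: 16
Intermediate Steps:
q = 15
c = 21 (c = 3*7 = 21)
X(W) = 15
x(K, I) = -11 - I - K (x(K, I) = 4 - ((K + I) + 15) = 4 - ((I + K) + 15) = 4 - (15 + I + K) = 4 + (-15 - I - K) = -11 - I - K)
(11 + x(-4, v(0)))² = (11 + (-11 - 1*0 - 1*(-4)))² = (11 + (-11 + 0 + 4))² = (11 - 7)² = 4² = 16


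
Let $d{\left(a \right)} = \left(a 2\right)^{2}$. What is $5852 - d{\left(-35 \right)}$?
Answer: $952$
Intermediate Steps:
$d{\left(a \right)} = 4 a^{2}$ ($d{\left(a \right)} = \left(2 a\right)^{2} = 4 a^{2}$)
$5852 - d{\left(-35 \right)} = 5852 - 4 \left(-35\right)^{2} = 5852 - 4 \cdot 1225 = 5852 - 4900 = 952$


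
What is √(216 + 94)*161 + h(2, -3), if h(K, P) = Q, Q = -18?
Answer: -18 + 161*√310 ≈ 2816.7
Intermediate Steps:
h(K, P) = -18
√(216 + 94)*161 + h(2, -3) = √(216 + 94)*161 - 18 = √310*161 - 18 = 161*√310 - 18 = -18 + 161*√310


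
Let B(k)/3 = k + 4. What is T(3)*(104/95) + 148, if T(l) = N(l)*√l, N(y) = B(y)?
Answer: 148 + 2184*√3/95 ≈ 187.82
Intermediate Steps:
B(k) = 12 + 3*k (B(k) = 3*(k + 4) = 3*(4 + k) = 12 + 3*k)
N(y) = 12 + 3*y
T(l) = √l*(12 + 3*l) (T(l) = (12 + 3*l)*√l = √l*(12 + 3*l))
T(3)*(104/95) + 148 = (3*√3*(4 + 3))*(104/95) + 148 = (3*√3*7)*(104*(1/95)) + 148 = (21*√3)*(104/95) + 148 = 2184*√3/95 + 148 = 148 + 2184*√3/95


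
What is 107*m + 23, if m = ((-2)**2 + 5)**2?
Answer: 8690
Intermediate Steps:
m = 81 (m = (4 + 5)**2 = 9**2 = 81)
107*m + 23 = 107*81 + 23 = 8667 + 23 = 8690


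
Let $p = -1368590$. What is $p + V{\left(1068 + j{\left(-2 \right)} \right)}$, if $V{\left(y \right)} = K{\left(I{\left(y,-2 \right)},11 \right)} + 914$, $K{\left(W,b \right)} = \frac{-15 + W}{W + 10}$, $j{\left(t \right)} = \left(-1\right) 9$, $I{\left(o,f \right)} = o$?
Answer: $- \frac{1462044600}{1069} \approx -1.3677 \cdot 10^{6}$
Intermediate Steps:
$j{\left(t \right)} = -9$
$K{\left(W,b \right)} = \frac{-15 + W}{10 + W}$
$V{\left(y \right)} = 914 + \frac{-15 + y}{10 + y}$ ($V{\left(y \right)} = \frac{-15 + y}{10 + y} + 914 = 914 + \frac{-15 + y}{10 + y}$)
$p + V{\left(1068 + j{\left(-2 \right)} \right)} = -1368590 + \frac{5 \left(1825 + 183 \left(1068 - 9\right)\right)}{10 + \left(1068 - 9\right)} = -1368590 + \frac{5 \left(1825 + 183 \cdot 1059\right)}{10 + 1059} = -1368590 + \frac{5 \left(1825 + 193797\right)}{1069} = -1368590 + 5 \cdot \frac{1}{1069} \cdot 195622 = -1368590 + \frac{978110}{1069} = - \frac{1462044600}{1069}$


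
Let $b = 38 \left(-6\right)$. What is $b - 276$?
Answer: $-504$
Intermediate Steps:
$b = -228$
$b - 276 = -228 - 276 = -504$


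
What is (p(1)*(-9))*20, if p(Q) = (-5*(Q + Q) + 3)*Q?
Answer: 1260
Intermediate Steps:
p(Q) = Q*(3 - 10*Q) (p(Q) = (-10*Q + 3)*Q = (3 - 10*Q)*Q = Q*(3 - 10*Q))
(p(1)*(-9))*20 = ((1*(3 - 10*1))*(-9))*20 = ((1*(3 - 10))*(-9))*20 = ((1*(-7))*(-9))*20 = -7*(-9)*20 = 63*20 = 1260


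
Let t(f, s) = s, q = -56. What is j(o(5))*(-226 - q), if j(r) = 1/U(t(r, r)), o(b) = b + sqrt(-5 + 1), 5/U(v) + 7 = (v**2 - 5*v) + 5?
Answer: 204 - 340*I ≈ 204.0 - 340.0*I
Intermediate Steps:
U(v) = 5/(-2 + v**2 - 5*v) (U(v) = 5/(-7 + ((v**2 - 5*v) + 5)) = 5/(-7 + (5 + v**2 - 5*v)) = 5/(-2 + v**2 - 5*v))
o(b) = b + 2*I (o(b) = b + sqrt(-4) = b + 2*I)
j(r) = -2/5 - r + r**2/5 (j(r) = 1/(5/(-2 + r**2 - 5*r)) = -2/5 - r + r**2/5)
j(o(5))*(-226 - q) = (-2/5 - (5 + 2*I) + (5 + 2*I)**2/5)*(-226 - 1*(-56)) = (-2/5 + (-5 - 2*I) + (5 + 2*I)**2/5)*(-226 + 56) = (-27/5 - 2*I + (5 + 2*I)**2/5)*(-170) = 918 - 34*(5 + 2*I)**2 + 340*I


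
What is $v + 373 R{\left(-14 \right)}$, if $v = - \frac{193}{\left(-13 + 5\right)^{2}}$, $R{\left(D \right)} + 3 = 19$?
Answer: $\frac{381759}{64} \approx 5965.0$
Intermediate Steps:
$R{\left(D \right)} = 16$ ($R{\left(D \right)} = -3 + 19 = 16$)
$v = - \frac{193}{64}$ ($v = - \frac{193}{\left(-8\right)^{2}} = - \frac{193}{64} \approx -3.0156$)
$v + 373 R{\left(-14 \right)} = - \frac{193}{64} + 373 \cdot 16 = - \frac{193}{64} + 5968 = \frac{381759}{64}$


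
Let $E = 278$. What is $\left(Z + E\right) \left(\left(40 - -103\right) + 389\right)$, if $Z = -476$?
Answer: $-105336$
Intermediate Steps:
$\left(Z + E\right) \left(\left(40 - -103\right) + 389\right) = \left(-476 + 278\right) \left(\left(40 - -103\right) + 389\right) = - 198 \left(\left(40 + 103\right) + 389\right) = - 198 \left(143 + 389\right) = \left(-198\right) 532 = -105336$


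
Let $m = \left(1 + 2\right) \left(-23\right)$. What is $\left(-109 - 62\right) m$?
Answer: $11799$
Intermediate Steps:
$m = -69$ ($m = 3 \left(-23\right) = -69$)
$\left(-109 - 62\right) m = \left(-109 - 62\right) \left(-69\right) = \left(-171\right) \left(-69\right) = 11799$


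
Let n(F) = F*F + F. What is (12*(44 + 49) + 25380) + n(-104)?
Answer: 37208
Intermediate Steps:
n(F) = F + F² (n(F) = F² + F = F + F²)
(12*(44 + 49) + 25380) + n(-104) = (12*(44 + 49) + 25380) - 104*(1 - 104) = (12*93 + 25380) - 104*(-103) = (1116 + 25380) + 10712 = 26496 + 10712 = 37208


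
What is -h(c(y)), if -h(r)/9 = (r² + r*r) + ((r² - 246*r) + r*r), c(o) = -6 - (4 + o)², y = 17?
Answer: 8182782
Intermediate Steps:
h(r) = -36*r² + 2214*r (h(r) = -9*((r² + r*r) + ((r² - 246*r) + r*r)) = -9*((r² + r²) + ((r² - 246*r) + r²)) = -9*(2*r² + (-246*r + 2*r²)) = -9*(-246*r + 4*r²) = -36*r² + 2214*r)
-h(c(y)) = -18*(-6 - (4 + 17)²)*(123 - 2*(-6 - (4 + 17)²)) = -18*(-6 - 1*21²)*(123 - 2*(-6 - 1*21²)) = -18*(-6 - 1*441)*(123 - 2*(-6 - 1*441)) = -18*(-6 - 441)*(123 - 2*(-6 - 441)) = -18*(-447)*(123 - 2*(-447)) = -18*(-447)*(123 + 894) = -18*(-447)*1017 = -1*(-8182782) = 8182782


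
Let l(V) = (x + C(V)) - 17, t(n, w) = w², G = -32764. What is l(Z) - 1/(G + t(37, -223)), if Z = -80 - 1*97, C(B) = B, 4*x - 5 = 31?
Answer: -3138526/16965 ≈ -185.00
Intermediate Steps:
x = 9 (x = 5/4 + (¼)*31 = 5/4 + 31/4 = 9)
Z = -177 (Z = -80 - 97 = -177)
l(V) = -8 + V (l(V) = (9 + V) - 17 = -8 + V)
l(Z) - 1/(G + t(37, -223)) = (-8 - 177) - 1/(-32764 + (-223)²) = -185 - 1/(-32764 + 49729) = -185 - 1/16965 = -3138526/16965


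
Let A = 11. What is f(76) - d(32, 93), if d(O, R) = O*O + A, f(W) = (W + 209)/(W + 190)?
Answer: -14475/14 ≈ -1033.9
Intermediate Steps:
f(W) = (209 + W)/(190 + W)
d(O, R) = 11 + O**2 (d(O, R) = O*O + 11 = O**2 + 11 = 11 + O**2)
f(76) - d(32, 93) = (209 + 76)/(190 + 76) - (11 + 32**2) = 285/266 - (11 + 1024) = (1/266)*285 - 1*1035 = 15/14 - 1035 = -14475/14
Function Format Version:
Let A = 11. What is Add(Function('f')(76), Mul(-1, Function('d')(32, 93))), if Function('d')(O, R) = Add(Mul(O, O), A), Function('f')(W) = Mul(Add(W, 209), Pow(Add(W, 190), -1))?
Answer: Rational(-14475, 14) ≈ -1033.9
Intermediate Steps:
Function('f')(W) = Mul(Pow(Add(190, W), -1), Add(209, W)) (Function('f')(W) = Mul(Add(209, W), Pow(Add(190, W), -1)) = Mul(Pow(Add(190, W), -1), Add(209, W)))
Function('d')(O, R) = Add(11, Pow(O, 2)) (Function('d')(O, R) = Add(Mul(O, O), 11) = Add(Pow(O, 2), 11) = Add(11, Pow(O, 2)))
Add(Function('f')(76), Mul(-1, Function('d')(32, 93))) = Add(Mul(Pow(Add(190, 76), -1), Add(209, 76)), Mul(-1, Add(11, Pow(32, 2)))) = Add(Mul(Pow(266, -1), 285), Mul(-1, Add(11, 1024))) = Add(Mul(Rational(1, 266), 285), Mul(-1, 1035)) = Add(Rational(15, 14), -1035) = Rational(-14475, 14)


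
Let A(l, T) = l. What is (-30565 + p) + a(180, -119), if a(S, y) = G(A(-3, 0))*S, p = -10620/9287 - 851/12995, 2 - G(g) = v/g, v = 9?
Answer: -155663196994/5247155 ≈ -29666.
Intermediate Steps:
G(g) = 2 - 9/g
p = -6343919/5247155 (p = -10620*1/9287 - 851*1/12995 = -10620/9287 - 37/565 = -6343919/5247155 ≈ -1.2090)
a(S, y) = 5*S (a(S, y) = (2 - 9/(-3))*S = (2 - 9*(-⅓))*S = (2 + 3)*S = 5*S)
(-30565 + p) + a(180, -119) = (-30565 - 6343919/5247155) + 5*180 = -160385636494/5247155 + 900 = -155663196994/5247155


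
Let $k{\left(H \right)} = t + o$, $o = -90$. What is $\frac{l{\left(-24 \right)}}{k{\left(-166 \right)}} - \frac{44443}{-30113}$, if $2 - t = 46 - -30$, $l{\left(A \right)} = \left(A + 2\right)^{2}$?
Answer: $- \frac{1821510}{1234633} \approx -1.4753$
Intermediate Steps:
$l{\left(A \right)} = \left(2 + A\right)^{2}$
$t = -74$ ($t = 2 - \left(46 - -30\right) = 2 - \left(46 + 30\right) = 2 - 76 = -74$)
$k{\left(H \right)} = -164$ ($k{\left(H \right)} = -74 - 90 = -164$)
$\frac{l{\left(-24 \right)}}{k{\left(-166 \right)}} - \frac{44443}{-30113} = \frac{\left(2 - 24\right)^{2}}{-164} - \frac{44443}{-30113} = \left(-22\right)^{2} \left(- \frac{1}{164}\right) - - \frac{44443}{30113} = 484 \left(- \frac{1}{164}\right) + \frac{44443}{30113} = - \frac{121}{41} + \frac{44443}{30113} = - \frac{1821510}{1234633}$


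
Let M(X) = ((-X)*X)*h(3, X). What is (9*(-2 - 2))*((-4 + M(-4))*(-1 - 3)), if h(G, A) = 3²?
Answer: -21312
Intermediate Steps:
h(G, A) = 9
M(X) = -9*X² (M(X) = ((-X)*X)*9 = -X²*9 = -9*X²)
(9*(-2 - 2))*((-4 + M(-4))*(-1 - 3)) = (9*(-2 - 2))*((-4 - 9*(-4)²)*(-1 - 3)) = (9*(-4))*((-4 - 9*16)*(-4)) = -36*(-4 - 144)*(-4) = -(-5328)*(-4) = -36*592 = -21312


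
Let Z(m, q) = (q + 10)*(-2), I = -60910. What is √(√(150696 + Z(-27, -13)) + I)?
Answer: √(-60910 + √150702) ≈ 246.01*I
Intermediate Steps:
Z(m, q) = -20 - 2*q (Z(m, q) = (10 + q)*(-2) = -20 - 2*q)
√(√(150696 + Z(-27, -13)) + I) = √(√(150696 + (-20 - 2*(-13))) - 60910) = √(√(150696 + (-20 + 26)) - 60910) = √(√(150696 + 6) - 60910) = √(√150702 - 60910) = √(-60910 + √150702)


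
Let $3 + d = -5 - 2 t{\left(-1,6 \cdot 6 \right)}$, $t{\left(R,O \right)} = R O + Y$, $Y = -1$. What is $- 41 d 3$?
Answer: $-8118$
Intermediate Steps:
$t{\left(R,O \right)} = -1 + O R$ ($t{\left(R,O \right)} = R O - 1 = O R - 1 = -1 + O R$)
$d = 66$ ($d = -3 - \left(5 + 2 \left(-1 + 6 \cdot 6 \left(-1\right)\right)\right) = -3 - \left(5 + 2 \left(-1 + 36 \left(-1\right)\right)\right) = -3 - \left(5 + 2 \left(-1 - 36\right)\right) = -3 - -69 = -3 + \left(-5 + 74\right) = -3 + 69 = 66$)
$- 41 d 3 = \left(-41\right) 66 \cdot 3 = \left(-2706\right) 3 = -8118$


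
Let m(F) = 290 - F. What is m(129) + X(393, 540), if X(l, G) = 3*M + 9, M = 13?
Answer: 209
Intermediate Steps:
X(l, G) = 48 (X(l, G) = 3*13 + 9 = 39 + 9 = 48)
m(129) + X(393, 540) = (290 - 1*129) + 48 = (290 - 129) + 48 = 161 + 48 = 209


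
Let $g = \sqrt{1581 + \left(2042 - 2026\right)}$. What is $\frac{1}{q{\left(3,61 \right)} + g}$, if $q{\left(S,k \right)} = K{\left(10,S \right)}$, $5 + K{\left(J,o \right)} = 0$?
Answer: $\frac{5}{1572} + \frac{\sqrt{1597}}{1572} \approx 0.028602$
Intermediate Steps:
$K{\left(J,o \right)} = -5$ ($K{\left(J,o \right)} = -5 + 0 = -5$)
$q{\left(S,k \right)} = -5$
$g = \sqrt{1597}$ ($g = \sqrt{1581 + 16} = \sqrt{1597} \approx 39.962$)
$\frac{1}{q{\left(3,61 \right)} + g} = \frac{1}{-5 + \sqrt{1597}}$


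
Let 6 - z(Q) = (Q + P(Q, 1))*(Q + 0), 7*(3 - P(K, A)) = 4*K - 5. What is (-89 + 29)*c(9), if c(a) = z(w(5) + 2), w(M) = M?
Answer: 2460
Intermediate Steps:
P(K, A) = 26/7 - 4*K/7 (P(K, A) = 3 - (4*K - 5)/7 = 3 - (-5 + 4*K)/7 = 3 + (5/7 - 4*K/7) = 26/7 - 4*K/7)
z(Q) = 6 - Q*(26/7 + 3*Q/7) (z(Q) = 6 - (Q + (26/7 - 4*Q/7))*(Q + 0) = 6 - (26/7 + 3*Q/7)*Q = 6 - Q*(26/7 + 3*Q/7))
c(a) = -41 (c(a) = 6 - 26*(5 + 2)/7 - 3*(5 + 2)**2/7 = 6 - 26/7*7 - 3/7*7**2 = 6 - 26 - 3/7*49 = 6 - 26 - 21 = -41)
(-89 + 29)*c(9) = (-89 + 29)*(-41) = -60*(-41) = 2460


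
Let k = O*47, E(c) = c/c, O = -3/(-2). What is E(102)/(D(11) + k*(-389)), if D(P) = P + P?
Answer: -2/54805 ≈ -3.6493e-5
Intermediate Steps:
O = 3/2 (O = -3*(-1/2) = 3/2 ≈ 1.5000)
D(P) = 2*P
E(c) = 1
k = 141/2 (k = (3/2)*47 = 141/2 ≈ 70.500)
E(102)/(D(11) + k*(-389)) = 1/(2*11 + (141/2)*(-389)) = 1/(22 - 54849/2) = 1/(-54805/2) = 1*(-2/54805) = -2/54805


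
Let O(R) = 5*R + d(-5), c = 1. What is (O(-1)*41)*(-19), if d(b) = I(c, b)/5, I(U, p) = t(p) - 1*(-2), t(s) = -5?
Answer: 21812/5 ≈ 4362.4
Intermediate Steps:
I(U, p) = -3 (I(U, p) = -5 - 1*(-2) = -5 + 2 = -3)
d(b) = -3/5
O(R) = -3/5 + 5*R (O(R) = 5*R - 3/5 = -3/5 + 5*R)
(O(-1)*41)*(-19) = ((-3/5 + 5*(-1))*41)*(-19) = ((-3/5 - 5)*41)*(-19) = -28/5*41*(-19) = -1148/5*(-19) = 21812/5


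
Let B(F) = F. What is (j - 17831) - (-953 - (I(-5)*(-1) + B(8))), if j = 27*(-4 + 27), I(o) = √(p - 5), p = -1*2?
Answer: -16249 - I*√7 ≈ -16249.0 - 2.6458*I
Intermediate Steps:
p = -2
I(o) = I*√7 (I(o) = √(-2 - 5) = √(-7) = I*√7)
j = 621 (j = 27*23 = 621)
(j - 17831) - (-953 - (I(-5)*(-1) + B(8))) = (621 - 17831) - (-953 - ((I*√7)*(-1) + 8)) = -17210 - (-953 - (-I*√7 + 8)) = -17210 - (-953 - (8 - I*√7)) = -17210 - (-953 + (-8 + I*√7)) = -17210 - (-961 + I*√7) = -17210 + (961 - I*√7) = -16249 - I*√7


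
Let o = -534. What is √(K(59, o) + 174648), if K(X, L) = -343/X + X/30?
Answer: √547142667270/1770 ≈ 417.90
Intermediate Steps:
K(X, L) = -343/X + X/30 (K(X, L) = -343/X + X*(1/30) = -343/X + X/30)
√(K(59, o) + 174648) = √((-343/59 + (1/30)*59) + 174648) = √((-343*1/59 + 59/30) + 174648) = √((-343/59 + 59/30) + 174648) = √(-6809/1770 + 174648) = √(309120151/1770) = √547142667270/1770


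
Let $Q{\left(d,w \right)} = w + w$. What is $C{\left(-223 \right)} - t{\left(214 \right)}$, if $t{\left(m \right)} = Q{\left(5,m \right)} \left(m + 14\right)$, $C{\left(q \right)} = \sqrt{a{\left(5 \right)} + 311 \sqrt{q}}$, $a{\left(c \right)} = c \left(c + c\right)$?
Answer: $-97584 + \sqrt{50 + 311 i \sqrt{223}} \approx -97536.0 + 47.93 i$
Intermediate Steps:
$Q{\left(d,w \right)} = 2 w$
$a{\left(c \right)} = 2 c^{2}$ ($a{\left(c \right)} = c 2 c = 2 c^{2}$)
$C{\left(q \right)} = \sqrt{50 + 311 \sqrt{q}}$ ($C{\left(q \right)} = \sqrt{2 \cdot 5^{2} + 311 \sqrt{q}} = \sqrt{2 \cdot 25 + 311 \sqrt{q}} = \sqrt{50 + 311 \sqrt{q}}$)
$t{\left(m \right)} = 2 m \left(14 + m\right)$ ($t{\left(m \right)} = 2 m \left(m + 14\right) = 2 m \left(14 + m\right)$)
$C{\left(-223 \right)} - t{\left(214 \right)} = \sqrt{50 + 311 \sqrt{-223}} - 2 \cdot 214 \left(14 + 214\right) = \sqrt{50 + 311 i \sqrt{223}} - 2 \cdot 214 \cdot 228 = \sqrt{50 + 311 i \sqrt{223}} - 97584 = -97584 + \sqrt{50 + 311 i \sqrt{223}}$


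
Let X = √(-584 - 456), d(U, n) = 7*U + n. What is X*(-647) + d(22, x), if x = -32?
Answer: 122 - 2588*I*√65 ≈ 122.0 - 20865.0*I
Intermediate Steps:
d(U, n) = n + 7*U
X = 4*I*√65 (X = √(-1040) = 4*I*√65 ≈ 32.249*I)
X*(-647) + d(22, x) = (4*I*√65)*(-647) + (-32 + 7*22) = -2588*I*√65 + (-32 + 154) = -2588*I*√65 + 122 = 122 - 2588*I*√65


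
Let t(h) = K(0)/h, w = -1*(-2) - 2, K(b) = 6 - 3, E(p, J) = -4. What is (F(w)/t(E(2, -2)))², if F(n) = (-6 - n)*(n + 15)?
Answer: 14400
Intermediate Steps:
K(b) = 3
w = 0 (w = 2 - 2 = 0)
t(h) = 3/h
F(n) = (-6 - n)*(15 + n)
(F(w)/t(E(2, -2)))² = ((-90 - 1*0² - 21*0)/((3/(-4))))² = ((-90 - 1*0 + 0)/((3*(-¼))))² = ((-90 + 0 + 0)/(-¾))² = (-90*(-4/3))² = 120² = 14400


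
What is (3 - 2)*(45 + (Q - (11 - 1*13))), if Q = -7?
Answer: 40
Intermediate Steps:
(3 - 2)*(45 + (Q - (11 - 1*13))) = (3 - 2)*(45 + (-7 - (11 - 1*13))) = 1*(45 + (-7 - (11 - 13))) = 1*(45 + (-7 - 1*(-2))) = 1*(45 + (-7 + 2)) = 1*(45 - 5) = 1*40 = 40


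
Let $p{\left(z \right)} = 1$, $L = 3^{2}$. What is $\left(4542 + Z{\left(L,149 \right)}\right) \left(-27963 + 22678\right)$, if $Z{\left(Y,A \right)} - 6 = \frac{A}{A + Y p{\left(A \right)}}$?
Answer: $- \frac{3798503905}{158} \approx -2.4041 \cdot 10^{7}$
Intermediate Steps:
$L = 9$
$Z{\left(Y,A \right)} = 6 + \frac{A}{A + Y}$ ($Z{\left(Y,A \right)} = 6 + \frac{A}{A + Y 1} = 6 + \frac{A}{A + Y}$)
$\left(4542 + Z{\left(L,149 \right)}\right) \left(-27963 + 22678\right) = \left(4542 + \frac{6 \cdot 9 + 7 \cdot 149}{149 + 9}\right) \left(-27963 + 22678\right) = \left(4542 + \frac{54 + 1043}{158}\right) \left(-5285\right) = \left(4542 + \frac{1}{158} \cdot 1097\right) \left(-5285\right) = \left(4542 + \frac{1097}{158}\right) \left(-5285\right) = \frac{718733}{158} \left(-5285\right) = - \frac{3798503905}{158}$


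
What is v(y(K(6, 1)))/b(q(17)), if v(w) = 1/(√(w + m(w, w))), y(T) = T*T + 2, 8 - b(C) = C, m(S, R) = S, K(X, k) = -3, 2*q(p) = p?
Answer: -√22/11 ≈ -0.42640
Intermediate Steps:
q(p) = p/2
b(C) = 8 - C
y(T) = 2 + T² (y(T) = T² + 2 = 2 + T²)
v(w) = √2/(2*√w) (v(w) = 1/(√(w + w)) = 1/(√(2*w)) = 1/(√2*√w) = √2/(2*√w))
v(y(K(6, 1)))/b(q(17)) = (√2/(2*√(2 + (-3)²)))/(8 - 17/2) = (√2/(2*√(2 + 9)))/(8 - 1*17/2) = (√2/(2*√11))/(8 - 17/2) = (√2*(√11/11)/2)/(-½) = (√22/22)*(-2) = -√22/11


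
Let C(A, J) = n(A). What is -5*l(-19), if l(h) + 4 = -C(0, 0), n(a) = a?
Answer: 20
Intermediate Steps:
C(A, J) = A
l(h) = -4 (l(h) = -4 - 1*0 = -4 + 0 = -4)
-5*l(-19) = -5*(-4) = 20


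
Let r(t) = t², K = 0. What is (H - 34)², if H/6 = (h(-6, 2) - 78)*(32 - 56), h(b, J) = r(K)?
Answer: 125395204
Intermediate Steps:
h(b, J) = 0 (h(b, J) = 0² = 0)
H = 11232 (H = 6*((0 - 78)*(32 - 56)) = 6*(-78*(-24)) = 6*1872 = 11232)
(H - 34)² = (11232 - 34)² = 11198² = 125395204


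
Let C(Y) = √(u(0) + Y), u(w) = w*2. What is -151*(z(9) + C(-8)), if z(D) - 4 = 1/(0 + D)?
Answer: -5587/9 - 302*I*√2 ≈ -620.78 - 427.09*I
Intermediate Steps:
u(w) = 2*w
C(Y) = √Y (C(Y) = √(2*0 + Y) = √(0 + Y) = √Y)
z(D) = 4 + 1/D (z(D) = 4 + 1/(0 + D) = 4 + 1/D)
-151*(z(9) + C(-8)) = -151*((4 + 1/9) + √(-8)) = -151*((4 + ⅑) + 2*I*√2) = -151*(37/9 + 2*I*√2) = -5587/9 - 302*I*√2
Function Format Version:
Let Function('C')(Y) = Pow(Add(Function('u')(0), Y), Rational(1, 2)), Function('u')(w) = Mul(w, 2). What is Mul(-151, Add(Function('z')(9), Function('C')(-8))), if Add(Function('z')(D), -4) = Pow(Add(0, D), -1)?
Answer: Add(Rational(-5587, 9), Mul(-302, I, Pow(2, Rational(1, 2)))) ≈ Add(-620.78, Mul(-427.09, I))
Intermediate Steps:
Function('u')(w) = Mul(2, w)
Function('C')(Y) = Pow(Y, Rational(1, 2)) (Function('C')(Y) = Pow(Add(Mul(2, 0), Y), Rational(1, 2)) = Pow(Add(0, Y), Rational(1, 2)) = Pow(Y, Rational(1, 2)))
Function('z')(D) = Add(4, Pow(D, -1)) (Function('z')(D) = Add(4, Pow(Add(0, D), -1)) = Add(4, Pow(D, -1)))
Mul(-151, Add(Function('z')(9), Function('C')(-8))) = Mul(-151, Add(Add(4, Pow(9, -1)), Pow(-8, Rational(1, 2)))) = Mul(-151, Add(Add(4, Rational(1, 9)), Mul(2, I, Pow(2, Rational(1, 2))))) = Mul(-151, Add(Rational(37, 9), Mul(2, I, Pow(2, Rational(1, 2))))) = Add(Rational(-5587, 9), Mul(-302, I, Pow(2, Rational(1, 2))))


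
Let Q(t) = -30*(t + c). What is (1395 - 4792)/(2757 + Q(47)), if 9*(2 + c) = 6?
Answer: -3397/1387 ≈ -2.4492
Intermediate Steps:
c = -4/3 (c = -2 + (⅑)*6 = -2 + ⅔ = -4/3 ≈ -1.3333)
Q(t) = 40 - 30*t (Q(t) = -30*(t - 4/3) = -30*(-4/3 + t) = 40 - 30*t)
(1395 - 4792)/(2757 + Q(47)) = (1395 - 4792)/(2757 + (40 - 30*47)) = -3397/(2757 + (40 - 1410)) = -3397/(2757 - 1370) = -3397/1387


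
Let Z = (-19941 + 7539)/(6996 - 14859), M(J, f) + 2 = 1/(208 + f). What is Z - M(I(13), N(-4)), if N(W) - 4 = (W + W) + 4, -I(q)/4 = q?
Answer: 1947587/545168 ≈ 3.5725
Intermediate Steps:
I(q) = -4*q
N(W) = 8 + 2*W (N(W) = 4 + ((W + W) + 4) = 4 + (2*W + 4) = 4 + (4 + 2*W) = 8 + 2*W)
M(J, f) = -2 + 1/(208 + f)
Z = 4134/2621 (Z = -12402/(-7863) = -12402*(-1/7863) = 4134/2621 ≈ 1.5773)
Z - M(I(13), N(-4)) = 4134/2621 - (-415 - 2*(8 + 2*(-4)))/(208 + (8 + 2*(-4))) = 4134/2621 - (-415 - 2*(8 - 8))/(208 + (8 - 8)) = 4134/2621 - (-415 - 2*0)/(208 + 0) = 4134/2621 - (-415 + 0)/208 = 4134/2621 - (-415)/208 = 4134/2621 - 1*(-415/208) = 4134/2621 + 415/208 = 1947587/545168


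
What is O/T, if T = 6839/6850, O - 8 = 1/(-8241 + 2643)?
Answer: 153381775/19142361 ≈ 8.0127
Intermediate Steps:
O = 44783/5598 (O = 8 + 1/(-8241 + 2643) = 8 + 1/(-5598) = 8 - 1/5598 = 44783/5598 ≈ 7.9998)
T = 6839/6850 (T = 6839*(1/6850) = 6839/6850 ≈ 0.99839)
O/T = 44783/(5598*(6839/6850)) = (44783/5598)*(6850/6839) = 153381775/19142361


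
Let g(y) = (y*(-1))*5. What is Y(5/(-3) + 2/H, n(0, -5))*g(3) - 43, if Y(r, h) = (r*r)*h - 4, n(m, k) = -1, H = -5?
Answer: 1216/15 ≈ 81.067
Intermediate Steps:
Y(r, h) = -4 + h*r**2 (Y(r, h) = r**2*h - 4 = h*r**2 - 4 = -4 + h*r**2)
g(y) = -5*y (g(y) = -y*5 = -5*y)
Y(5/(-3) + 2/H, n(0, -5))*g(3) - 43 = (-4 - (5/(-3) + 2/(-5))**2)*(-5*3) - 43 = (-4 - (5*(-1/3) + 2*(-1/5))**2)*(-15) - 43 = (-4 - (-5/3 - 2/5)**2)*(-15) - 43 = (-4 - (-31/15)**2)*(-15) - 43 = (-4 - 1*961/225)*(-15) - 43 = (-4 - 961/225)*(-15) - 43 = -1861/225*(-15) - 43 = 1861/15 - 43 = 1216/15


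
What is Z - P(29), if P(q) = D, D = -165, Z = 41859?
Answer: 42024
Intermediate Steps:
P(q) = -165
Z - P(29) = 41859 - 1*(-165) = 41859 + 165 = 42024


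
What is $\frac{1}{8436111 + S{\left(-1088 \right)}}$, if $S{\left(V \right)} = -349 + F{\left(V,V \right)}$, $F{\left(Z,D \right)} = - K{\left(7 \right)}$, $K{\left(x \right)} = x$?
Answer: $\frac{1}{8435755} \approx 1.1854 \cdot 10^{-7}$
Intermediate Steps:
$F{\left(Z,D \right)} = -7$ ($F{\left(Z,D \right)} = \left(-1\right) 7 = -7$)
$S{\left(V \right)} = -356$ ($S{\left(V \right)} = -349 - 7 = -356$)
$\frac{1}{8436111 + S{\left(-1088 \right)}} = \frac{1}{8436111 - 356} = \frac{1}{8435755}$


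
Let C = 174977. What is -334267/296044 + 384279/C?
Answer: 55274455417/51800890988 ≈ 1.0671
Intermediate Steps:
-334267/296044 + 384279/C = -334267/296044 + 384279/174977 = 55274455417/51800890988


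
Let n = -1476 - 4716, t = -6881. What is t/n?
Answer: 6881/6192 ≈ 1.1113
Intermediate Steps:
n = -6192
t/n = -6881/(-6192) = -6881*(-1/6192) = 6881/6192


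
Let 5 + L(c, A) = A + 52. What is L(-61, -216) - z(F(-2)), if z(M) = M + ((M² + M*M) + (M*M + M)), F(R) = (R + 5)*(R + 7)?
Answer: -874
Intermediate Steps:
L(c, A) = 47 + A (L(c, A) = -5 + (A + 52) = -5 + (52 + A) = 47 + A)
F(R) = (5 + R)*(7 + R)
z(M) = 2*M + 3*M² (z(M) = M + ((M² + M²) + (M² + M)) = M + (2*M² + (M + M²)) = M + (M + 3*M²) = 2*M + 3*M²)
L(-61, -216) - z(F(-2)) = (47 - 216) - (35 + (-2)² + 12*(-2))*(2 + 3*(35 + (-2)² + 12*(-2))) = -169 - (35 + 4 - 24)*(2 + 3*(35 + 4 - 24)) = -169 - 15*(2 + 3*15) = -169 - 15*(2 + 45) = -169 - 15*47 = -169 - 1*705 = -169 - 705 = -874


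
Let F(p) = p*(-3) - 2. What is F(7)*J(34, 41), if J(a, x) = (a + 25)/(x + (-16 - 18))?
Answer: -1357/7 ≈ -193.86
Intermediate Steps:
F(p) = -2 - 3*p (F(p) = -3*p - 2 = -2 - 3*p)
J(a, x) = (25 + a)/(-34 + x) (J(a, x) = (25 + a)/(x - 34) = (25 + a)/(-34 + x))
F(7)*J(34, 41) = (-2 - 3*7)*((25 + 34)/(-34 + 41)) = (-2 - 21)*(59/7) = -23*59/7 = -1357/7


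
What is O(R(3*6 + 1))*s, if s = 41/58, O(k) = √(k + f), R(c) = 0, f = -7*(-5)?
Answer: 41*√35/58 ≈ 4.1821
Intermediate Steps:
f = 35
O(k) = √(35 + k) (O(k) = √(k + 35) = √(35 + k))
s = 41/58 (s = 41*(1/58) = 41/58 ≈ 0.70690)
O(R(3*6 + 1))*s = √(35 + 0)*(41/58) = √35*(41/58) = 41*√35/58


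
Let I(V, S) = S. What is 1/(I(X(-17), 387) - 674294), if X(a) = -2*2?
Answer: -1/673907 ≈ -1.4839e-6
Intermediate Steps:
X(a) = -4
1/(I(X(-17), 387) - 674294) = 1/(387 - 674294) = 1/(-673907) = -1/673907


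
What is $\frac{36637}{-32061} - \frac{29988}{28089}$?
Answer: $- \frac{221171329}{100062381} \approx -2.2103$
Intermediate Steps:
$\frac{36637}{-32061} - \frac{29988}{28089} = 36637 \left(- \frac{1}{32061}\right) - \frac{3332}{3121} = - \frac{36637}{32061} - \frac{3332}{3121} = - \frac{221171329}{100062381}$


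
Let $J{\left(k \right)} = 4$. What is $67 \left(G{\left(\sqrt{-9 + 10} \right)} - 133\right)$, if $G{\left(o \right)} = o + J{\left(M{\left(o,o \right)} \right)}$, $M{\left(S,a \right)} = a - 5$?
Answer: $-8576$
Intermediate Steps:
$M{\left(S,a \right)} = -5 + a$
$G{\left(o \right)} = 4 + o$ ($G{\left(o \right)} = o + 4 = 4 + o$)
$67 \left(G{\left(\sqrt{-9 + 10} \right)} - 133\right) = 67 \left(\left(4 + \sqrt{-9 + 10}\right) - 133\right) = 67 \left(\left(4 + \sqrt{1}\right) - 133\right) = 67 \left(\left(4 + 1\right) - 133\right) = 67 \left(5 - 133\right) = 67 \left(-128\right) = -8576$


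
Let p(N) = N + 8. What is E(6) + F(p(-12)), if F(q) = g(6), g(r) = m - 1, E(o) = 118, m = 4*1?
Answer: 121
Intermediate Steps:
m = 4
p(N) = 8 + N
g(r) = 3 (g(r) = 4 - 1 = 3)
F(q) = 3
E(6) + F(p(-12)) = 118 + 3 = 121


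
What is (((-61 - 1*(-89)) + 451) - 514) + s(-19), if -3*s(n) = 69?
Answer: -58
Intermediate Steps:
s(n) = -23 (s(n) = -⅓*69 = -23)
(((-61 - 1*(-89)) + 451) - 514) + s(-19) = (((-61 - 1*(-89)) + 451) - 514) - 23 = (((-61 + 89) + 451) - 514) - 23 = ((28 + 451) - 514) - 23 = (479 - 514) - 23 = -35 - 23 = -58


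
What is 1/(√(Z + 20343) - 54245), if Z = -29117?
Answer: -54245/2942528799 - I*√8774/2942528799 ≈ -1.8435e-5 - 3.1833e-8*I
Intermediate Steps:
1/(√(Z + 20343) - 54245) = 1/(√(-29117 + 20343) - 54245) = 1/(√(-8774) - 54245) = 1/(I*√8774 - 54245) = 1/(-54245 + I*√8774)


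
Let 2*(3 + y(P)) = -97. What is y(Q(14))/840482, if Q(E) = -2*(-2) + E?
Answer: -103/1680964 ≈ -6.1274e-5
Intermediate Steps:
Q(E) = 4 + E
y(P) = -103/2 (y(P) = -3 + (½)*(-97) = -3 - 97/2 = -103/2)
y(Q(14))/840482 = -103/2/840482 = -103/2*1/840482 = -103/1680964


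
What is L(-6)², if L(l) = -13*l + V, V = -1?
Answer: 5929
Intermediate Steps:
L(l) = -1 - 13*l (L(l) = -13*l - 1 = -1 - 13*l)
L(-6)² = (-1 - 13*(-6))² = (-1 + 78)² = 77² = 5929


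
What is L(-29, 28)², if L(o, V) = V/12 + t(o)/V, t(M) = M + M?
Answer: 121/1764 ≈ 0.068594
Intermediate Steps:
t(M) = 2*M
L(o, V) = V/12 + 2*o/V (L(o, V) = V/12 + (2*o)/V = V*(1/12) + 2*o/V = V/12 + 2*o/V)
L(-29, 28)² = ((1/12)*28 + 2*(-29)/28)² = (7/3 + 2*(-29)*(1/28))² = (7/3 - 29/14)² = (11/42)² = 121/1764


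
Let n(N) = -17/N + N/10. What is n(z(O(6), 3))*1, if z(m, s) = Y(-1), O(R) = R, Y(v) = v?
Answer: 169/10 ≈ 16.900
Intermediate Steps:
z(m, s) = -1
n(N) = -17/N + N/10 (n(N) = -17/N + N*(⅒) = -17/N + N/10)
n(z(O(6), 3))*1 = (-17/(-1) + (⅒)*(-1))*1 = (-17*(-1) - ⅒)*1 = (17 - ⅒)*1 = (169/10)*1 = 169/10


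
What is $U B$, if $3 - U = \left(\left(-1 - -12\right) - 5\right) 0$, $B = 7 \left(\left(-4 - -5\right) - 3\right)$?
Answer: $-42$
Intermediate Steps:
$B = -14$ ($B = 7 \left(\left(-4 + 5\right) - 3\right) = 7 \left(1 - 3\right) = 7 \left(-2\right) = -14$)
$U = 3$ ($U = 3 - \left(\left(-1 - -12\right) - 5\right) 0 = 3 - \left(\left(-1 + 12\right) - 5\right) 0 = 3 - \left(11 - 5\right) 0 = 3 - 6 \cdot 0 = 3 - 0 = 3 + 0 = 3$)
$U B = 3 \left(-14\right) = -42$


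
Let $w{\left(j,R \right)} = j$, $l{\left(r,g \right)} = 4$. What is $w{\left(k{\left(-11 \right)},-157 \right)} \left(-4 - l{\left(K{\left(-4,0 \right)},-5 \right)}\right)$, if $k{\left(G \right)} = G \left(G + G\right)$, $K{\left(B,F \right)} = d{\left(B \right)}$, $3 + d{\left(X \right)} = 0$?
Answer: $-1936$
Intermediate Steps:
$d{\left(X \right)} = -3$ ($d{\left(X \right)} = -3 + 0 = -3$)
$K{\left(B,F \right)} = -3$
$k{\left(G \right)} = 2 G^{2}$ ($k{\left(G \right)} = G 2 G = 2 G^{2}$)
$w{\left(k{\left(-11 \right)},-157 \right)} \left(-4 - l{\left(K{\left(-4,0 \right)},-5 \right)}\right) = 2 \left(-11\right)^{2} \left(-4 - 4\right) = 2 \cdot 121 \left(-4 - 4\right) = 242 \left(-8\right) = -1936$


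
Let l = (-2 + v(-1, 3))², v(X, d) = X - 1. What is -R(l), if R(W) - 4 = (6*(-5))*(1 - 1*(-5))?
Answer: 176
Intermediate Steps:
v(X, d) = -1 + X
l = 16 (l = (-2 + (-1 - 1))² = (-2 - 2)² = (-4)² = 16)
R(W) = -176 (R(W) = 4 + (6*(-5))*(1 - 1*(-5)) = 4 - 30*(1 + 5) = 4 - 30*6 = 4 - 180 = -176)
-R(l) = -1*(-176) = 176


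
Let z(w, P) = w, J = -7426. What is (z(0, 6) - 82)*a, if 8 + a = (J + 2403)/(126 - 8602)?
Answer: 2574185/4238 ≈ 607.41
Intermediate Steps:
a = -62785/8476 (a = -8 + (-7426 + 2403)/(126 - 8602) = -8 - 5023/(-8476) = -8 - 5023*(-1/8476) = -8 + 5023/8476 = -62785/8476 ≈ -7.4074)
(z(0, 6) - 82)*a = (0 - 82)*(-62785/8476) = -82*(-62785/8476) = 2574185/4238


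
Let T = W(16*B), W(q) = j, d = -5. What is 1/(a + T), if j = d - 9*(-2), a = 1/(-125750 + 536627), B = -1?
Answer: 410877/5341402 ≈ 0.076923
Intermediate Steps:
a = 1/410877 ≈ 2.4338e-6
j = 13 (j = -5 - 9*(-2) = -5 + 18 = 13)
W(q) = 13
T = 13
1/(a + T) = 1/(1/410877 + 13) = 1/(5341402/410877) = 410877/5341402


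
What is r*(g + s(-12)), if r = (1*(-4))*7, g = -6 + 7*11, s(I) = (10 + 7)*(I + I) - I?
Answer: 9100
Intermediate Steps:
s(I) = 33*I (s(I) = 17*(2*I) - I = 34*I - I = 33*I)
g = 71 (g = -6 + 77 = 71)
r = -28 (r = -4*7 = -28)
r*(g + s(-12)) = -28*(71 + 33*(-12)) = -28*(71 - 396) = -28*(-325) = 9100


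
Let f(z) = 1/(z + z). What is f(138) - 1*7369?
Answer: -2033843/276 ≈ -7369.0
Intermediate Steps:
f(z) = 1/(2*z)
f(138) - 1*7369 = (½)/138 - 1*7369 = (½)*(1/138) - 7369 = 1/276 - 7369 = -2033843/276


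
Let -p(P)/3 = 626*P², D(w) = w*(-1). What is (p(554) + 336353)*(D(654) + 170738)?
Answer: -97977210509180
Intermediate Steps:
D(w) = -w
p(P) = -1878*P²
(p(554) + 336353)*(D(654) + 170738) = (-1878*554² + 336353)*(-1*654 + 170738) = (-1878*306916 + 336353)*(-654 + 170738) = (-576388248 + 336353)*170084 = -576051895*170084 = -97977210509180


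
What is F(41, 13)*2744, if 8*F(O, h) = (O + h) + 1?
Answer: 18865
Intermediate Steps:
F(O, h) = ⅛ + O/8 + h/8 (F(O, h) = ((O + h) + 1)/8 = (1 + O + h)/8 = ⅛ + O/8 + h/8)
F(41, 13)*2744 = (⅛ + (⅛)*41 + (⅛)*13)*2744 = (⅛ + 41/8 + 13/8)*2744 = (55/8)*2744 = 18865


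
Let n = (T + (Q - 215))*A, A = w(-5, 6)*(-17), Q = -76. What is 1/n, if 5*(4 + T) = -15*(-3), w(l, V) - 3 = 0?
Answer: 1/14586 ≈ 6.8559e-5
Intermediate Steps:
w(l, V) = 3 (w(l, V) = 3 + 0 = 3)
T = 5 (T = -4 + (-15*(-3))/5 = -4 + (1/5)*45 = -4 + 9 = 5)
A = -51 (A = 3*(-17) = -51)
n = 14586 (n = (5 + (-76 - 215))*(-51) = (5 - 291)*(-51) = -286*(-51) = 14586)
1/n = 1/14586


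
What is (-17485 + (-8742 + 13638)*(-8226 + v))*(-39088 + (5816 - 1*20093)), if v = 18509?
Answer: -2685758149295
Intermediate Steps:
(-17485 + (-8742 + 13638)*(-8226 + v))*(-39088 + (5816 - 1*20093)) = (-17485 + (-8742 + 13638)*(-8226 + 18509))*(-39088 + (5816 - 1*20093)) = (-17485 + 4896*10283)*(-39088 + (5816 - 20093)) = (-17485 + 50345568)*(-39088 - 14277) = 50328083*(-53365) = -2685758149295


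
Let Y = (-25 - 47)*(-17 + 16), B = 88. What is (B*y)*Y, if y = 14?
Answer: 88704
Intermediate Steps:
Y = 72 (Y = -72*(-1) = 72)
(B*y)*Y = (88*14)*72 = 1232*72 = 88704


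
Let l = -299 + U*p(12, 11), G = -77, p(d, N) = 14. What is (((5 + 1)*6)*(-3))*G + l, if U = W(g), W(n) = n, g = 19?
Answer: 8283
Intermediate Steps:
U = 19
l = -33 (l = -299 + 19*14 = -299 + 266 = -33)
(((5 + 1)*6)*(-3))*G + l = (((5 + 1)*6)*(-3))*(-77) - 33 = ((6*6)*(-3))*(-77) - 33 = (36*(-3))*(-77) - 33 = -108*(-77) - 33 = 8316 - 33 = 8283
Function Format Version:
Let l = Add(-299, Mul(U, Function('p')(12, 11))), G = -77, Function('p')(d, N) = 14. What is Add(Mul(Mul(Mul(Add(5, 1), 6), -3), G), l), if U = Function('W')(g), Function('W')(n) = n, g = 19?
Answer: 8283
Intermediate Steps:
U = 19
l = -33 (l = Add(-299, Mul(19, 14)) = Add(-299, 266) = -33)
Add(Mul(Mul(Mul(Add(5, 1), 6), -3), G), l) = Add(Mul(Mul(Mul(Add(5, 1), 6), -3), -77), -33) = Add(Mul(Mul(Mul(6, 6), -3), -77), -33) = Add(Mul(Mul(36, -3), -77), -33) = Add(Mul(-108, -77), -33) = Add(8316, -33) = 8283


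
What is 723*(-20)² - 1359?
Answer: 287841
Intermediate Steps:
723*(-20)² - 1359 = 723*400 - 1359 = 289200 - 1359 = 287841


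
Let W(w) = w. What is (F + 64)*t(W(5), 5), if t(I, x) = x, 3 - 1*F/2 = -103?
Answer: 1380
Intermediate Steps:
F = 212 (F = 6 - 2*(-103) = 6 + 206 = 212)
(F + 64)*t(W(5), 5) = (212 + 64)*5 = 276*5 = 1380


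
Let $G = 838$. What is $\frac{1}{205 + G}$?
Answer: $\frac{1}{1043} \approx 0.00095877$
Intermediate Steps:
$\frac{1}{205 + G} = \frac{1}{205 + 838} = \frac{1}{1043}$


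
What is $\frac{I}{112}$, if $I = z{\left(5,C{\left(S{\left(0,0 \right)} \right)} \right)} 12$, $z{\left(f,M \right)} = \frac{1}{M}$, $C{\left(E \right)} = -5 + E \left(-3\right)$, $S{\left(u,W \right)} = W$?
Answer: $- \frac{3}{140} \approx -0.021429$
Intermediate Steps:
$C{\left(E \right)} = -5 - 3 E$
$I = - \frac{12}{5}$ ($I = \frac{1}{-5 - 0} \cdot 12 = \frac{1}{-5 + 0} \cdot 12 = \frac{1}{-5} \cdot 12 = \left(- \frac{1}{5}\right) 12 = - \frac{12}{5} \approx -2.4$)
$\frac{I}{112} = - \frac{12}{5 \cdot 112} = \left(- \frac{12}{5}\right) \frac{1}{112} = - \frac{3}{140}$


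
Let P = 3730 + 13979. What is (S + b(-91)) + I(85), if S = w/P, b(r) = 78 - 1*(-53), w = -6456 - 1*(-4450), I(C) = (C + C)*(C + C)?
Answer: 514107973/17709 ≈ 29031.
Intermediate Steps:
I(C) = 4*C² (I(C) = (2*C)*(2*C) = 4*C²)
w = -2006 (w = -6456 + 4450 = -2006)
P = 17709
b(r) = 131 (b(r) = 78 + 53 = 131)
S = -2006/17709 ≈ -0.11328
(S + b(-91)) + I(85) = (-2006/17709 + 131) + 4*85² = 2317873/17709 + 4*7225 = 2317873/17709 + 28900 = 514107973/17709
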